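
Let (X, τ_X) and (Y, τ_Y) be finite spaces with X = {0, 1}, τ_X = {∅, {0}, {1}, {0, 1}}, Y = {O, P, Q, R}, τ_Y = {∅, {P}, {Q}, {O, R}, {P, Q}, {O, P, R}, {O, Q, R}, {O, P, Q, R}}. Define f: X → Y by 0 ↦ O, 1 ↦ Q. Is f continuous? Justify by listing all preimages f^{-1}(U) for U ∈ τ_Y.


f IS continuous.

Compute f^{-1}(U) for each U ∈ τ_Y:
  U = ∅: f^{-1}(U) = ∅ ∈ τ_X ✓.
  U = {P}: f^{-1}(U) = ∅ ∈ τ_X ✓.
  U = {Q}: f^{-1}(U) = {1} ∈ τ_X ✓.
  U = {O, R}: f^{-1}(U) = {0} ∈ τ_X ✓.
  U = {P, Q}: f^{-1}(U) = {1} ∈ τ_X ✓.
  U = {O, P, R}: f^{-1}(U) = {0} ∈ τ_X ✓.
  U = {O, Q, R}: f^{-1}(U) = {0, 1} ∈ τ_X ✓.
  U = {O, P, Q, R}: f^{-1}(U) = {0, 1} ∈ τ_X ✓.
Every preimage lies in τ_X, so f IS continuous.


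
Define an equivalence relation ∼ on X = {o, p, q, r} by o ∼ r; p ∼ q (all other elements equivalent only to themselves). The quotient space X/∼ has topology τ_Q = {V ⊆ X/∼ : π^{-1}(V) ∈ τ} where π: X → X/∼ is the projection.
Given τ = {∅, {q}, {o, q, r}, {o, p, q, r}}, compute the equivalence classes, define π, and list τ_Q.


X/∼ = {[o=r], [p=q]}; |τ_Q| = 2.

Equivalence classes: [o=r], [p=q].
Quotient map π: X → X/∼ sends o ↦ [o=r], p ↦ [p=q], q ↦ [p=q], r ↦ [o=r].
For each subset V ⊆ X/∼, compute π^{-1}(V) ⊆ X and check whether π^{-1}(V) ∈ τ. V is open in τ_Q iff π^{-1}(V) ∈ τ.
  V = {}: π^{-1}(V) = ∅ ∈ τ ✓.
  V = {[o=r]}: π^{-1}(V) = {o, r} ∉ τ ✗.
  V = {[p=q]}: π^{-1}(V) = {p, q} ∉ τ ✗.
  V = {[o=r], [p=q]}: π^{-1}(V) = {o, p, q, r} ∈ τ ✓.
Open sets in the quotient: τ_Q = {{}, {[o=r], [p=q]}} (2 elements).


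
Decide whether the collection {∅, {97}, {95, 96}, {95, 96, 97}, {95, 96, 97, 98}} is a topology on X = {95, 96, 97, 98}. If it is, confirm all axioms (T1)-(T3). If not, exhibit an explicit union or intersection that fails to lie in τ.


τ IS a topology on X.

Axiom (T1): ∅ ∈ τ? Yes; X ∈ τ? Yes.
Axiom (T2/T3): check pairwise unions and intersections of members of τ.
All pairwise intersections and unions checked — each lies in τ. Therefore τ satisfies (T1), (T2), (T3): it IS a topology on X.


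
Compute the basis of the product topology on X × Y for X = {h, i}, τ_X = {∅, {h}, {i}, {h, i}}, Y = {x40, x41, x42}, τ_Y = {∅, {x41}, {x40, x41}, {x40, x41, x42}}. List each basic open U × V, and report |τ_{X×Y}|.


Basis B = {∅ × ∅, {h} × {x41}, {i} × {x41}, {h} × {x40, x41}, {h, i} × {x41}, {i} × {x40, x41}, {h} × {x40, x41, x42}, {i} × {x40, x41, x42}, {h, i} × {x40, x41}, {h, i} × {x40, x41, x42}}; |τ_{X×Y}| = 16.

Enumerate products U × V with U ∈ τ_X, V ∈ τ_Y (deduplicated):
  ∅ × ∅ = {} (∅)
  {h} × {x41} = {(h,x41)}
  {i} × {x41} = {(i,x41)}
  {h} × {x40, x41} = {(h,x40), (h,x41)}
  {h, i} × {x41} = {(h,x41), (i,x41)}
  {i} × {x40, x41} = {(i,x40), (i,x41)}
  {h} × {x40, x41, x42} = {(h,x40), (h,x41), (h,x42)}
  {i} × {x40, x41, x42} = {(i,x40), (i,x41), (i,x42)}
  {h, i} × {x40, x41} = {(h,x40), (h,x41), (i,x40), (i,x41)}
  {h, i} × {x40, x41, x42} = {(h,x40), (h,x41), (h,x42), (i,x40), (i,x41), (i,x42)}
These 10 distinct sets form the basis B.
Close under arbitrary unions to get τ_{X×Y}; counting gives |τ_{X×Y}| = 16.


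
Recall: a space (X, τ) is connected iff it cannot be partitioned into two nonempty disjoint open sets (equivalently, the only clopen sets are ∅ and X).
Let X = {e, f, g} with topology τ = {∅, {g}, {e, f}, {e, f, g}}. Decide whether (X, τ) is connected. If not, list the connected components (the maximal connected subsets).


(X, τ) is disconnected; components = [{g}, {e, f}].

Find clopen sets (U ∈ τ with X ∖ U ∈ τ):
  U = ∅, X ∖ U = {e, f, g} — both open, so U is clopen.
  U = {g}, X ∖ U = {e, f} — both open, so U is clopen.
  U = {e, f}, X ∖ U = {g} — both open, so U is clopen.
  U = {e, f, g}, X ∖ U = ∅ — both open, so U is clopen.
Nontrivial clopen(s) exist: e.g. {e, f}. So (X, τ) is disconnected.
Compute connected components by grouping points that agree on all clopens:
  component: {g}
  component: {e, f}


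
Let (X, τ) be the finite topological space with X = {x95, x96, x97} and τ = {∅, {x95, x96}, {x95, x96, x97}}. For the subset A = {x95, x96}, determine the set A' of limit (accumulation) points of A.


A' = {x95, x96, x97}

For each x ∈ X, list the open sets U ∈ τ with x ∈ U, then check whether U ∩ (A ∖ {x}) ≠ ∅ for every such U.
  x = x95: opens ∋ x are {x95, x96}, {x95, x96, x97}; each meets A ∖ {x95}, so x IS a limit point.
  x = x96: opens ∋ x are {x95, x96}, {x95, x96, x97}; each meets A ∖ {x96}, so x IS a limit point.
  x = x97: opens ∋ x are {x95, x96, x97}; each meets A ∖ {x97}, so x IS a limit point.
Collecting: A' = {x95, x96, x97}.


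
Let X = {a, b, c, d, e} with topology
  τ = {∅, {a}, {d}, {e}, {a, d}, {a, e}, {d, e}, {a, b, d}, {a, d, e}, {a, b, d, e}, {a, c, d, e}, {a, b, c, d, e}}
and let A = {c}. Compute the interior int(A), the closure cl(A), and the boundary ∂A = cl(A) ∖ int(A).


int(A) = ∅, cl(A) = {c}, ∂A = {c}.

Closed sets in (X, τ) are complements of opens:
  closed(X, τ) = {∅, {b}, {c}, {b, c}, {c, e}, {a, b, c}, {b, c, d}, {b, c, e}, {a, b, c, d}, {a, b, c, e}, {b, c, d, e}, {a, b, c, d, e}}.
int(A) = ⋃ {U ∈ τ : U ⊆ A}. Opens contained in A: ∅.
Taking the union of these: int(A) = ∅.
cl(A) = ⋂ {C closed : A ⊆ C}. Closed sets containing A: {c}, {b, c}, {c, e}, {a, b, c}, {b, c, d}, {b, c, e}, {a, b, c, d}, {a, b, c, e}, {b, c, d, e}, {a, b, c, d, e}.
Intersecting these: cl(A) = {c}.
∂A = cl(A) ∖ int(A) = {c} ∖ ∅ = {c}.


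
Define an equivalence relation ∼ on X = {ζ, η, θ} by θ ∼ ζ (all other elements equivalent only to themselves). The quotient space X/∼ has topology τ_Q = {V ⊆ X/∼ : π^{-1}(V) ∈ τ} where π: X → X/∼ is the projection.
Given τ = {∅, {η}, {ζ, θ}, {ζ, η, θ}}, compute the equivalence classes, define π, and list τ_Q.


X/∼ = {[ζ=θ], [η]}; |τ_Q| = 4.

Equivalence classes: [ζ=θ], [η].
Quotient map π: X → X/∼ sends ζ ↦ [ζ=θ], η ↦ [η], θ ↦ [ζ=θ].
For each subset V ⊆ X/∼, compute π^{-1}(V) ⊆ X and check whether π^{-1}(V) ∈ τ. V is open in τ_Q iff π^{-1}(V) ∈ τ.
  V = {}: π^{-1}(V) = ∅ ∈ τ ✓.
  V = {[ζ=θ]}: π^{-1}(V) = {ζ, θ} ∈ τ ✓.
  V = {[η]}: π^{-1}(V) = {η} ∈ τ ✓.
  V = {[ζ=θ], [η]}: π^{-1}(V) = {ζ, η, θ} ∈ τ ✓.
Open sets in the quotient: τ_Q = {{}, {[ζ=θ]}, {[η]}, {[ζ=θ], [η]}} (4 elements).


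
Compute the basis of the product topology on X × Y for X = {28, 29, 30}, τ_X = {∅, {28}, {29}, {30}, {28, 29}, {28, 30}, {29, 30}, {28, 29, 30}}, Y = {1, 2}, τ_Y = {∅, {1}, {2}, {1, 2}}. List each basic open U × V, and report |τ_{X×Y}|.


Basis B = {∅ × ∅, {28} × {1}, {28} × {2}, {29} × {1}, {29} × {2}, {30} × {1}, {30} × {2}, {28} × {1, 2}, {28, 29} × {1}, {28, 30} × {1}, {28, 29} × {2}, {28, 30} × {2}, {29} × {1, 2}, {29, 30} × {1}, {29, 30} × {2}, {30} × {1, 2}, {28, 29, 30} × {1}, {28, 29, 30} × {2}, {28, 29} × {1, 2}, {28, 30} × {1, 2}, {29, 30} × {1, 2}, {28, 29, 30} × {1, 2}}; |τ_{X×Y}| = 64.

Enumerate products U × V with U ∈ τ_X, V ∈ τ_Y (deduplicated):
  ∅ × ∅ = {} (∅)
  {28} × {1} = {(28,1)}
  {28} × {2} = {(28,2)}
  {29} × {1} = {(29,1)}
  {29} × {2} = {(29,2)}
  {30} × {1} = {(30,1)}
  {30} × {2} = {(30,2)}
  {28} × {1, 2} = {(28,1), (28,2)}
  {28, 29} × {1} = {(28,1), (29,1)}
  {28, 30} × {1} = {(28,1), (30,1)}
  {28, 29} × {2} = {(28,2), (29,2)}
  {28, 30} × {2} = {(28,2), (30,2)}
  {29} × {1, 2} = {(29,1), (29,2)}
  {29, 30} × {1} = {(29,1), (30,1)}
  {29, 30} × {2} = {(29,2), (30,2)}
  {30} × {1, 2} = {(30,1), (30,2)}
  {28, 29, 30} × {1} = {(28,1), (29,1), (30,1)}
  {28, 29, 30} × {2} = {(28,2), (29,2), (30,2)}
  {28, 29} × {1, 2} = {(28,1), (28,2), (29,1), (29,2)}
  {28, 30} × {1, 2} = {(28,1), (28,2), (30,1), (30,2)}
  {29, 30} × {1, 2} = {(29,1), (29,2), (30,1), (30,2)}
  {28, 29, 30} × {1, 2} = {(28,1), (28,2), (29,1), (29,2), (30,1), (30,2)}
These 22 distinct sets form the basis B.
Close under arbitrary unions to get τ_{X×Y}; counting gives |τ_{X×Y}| = 64.


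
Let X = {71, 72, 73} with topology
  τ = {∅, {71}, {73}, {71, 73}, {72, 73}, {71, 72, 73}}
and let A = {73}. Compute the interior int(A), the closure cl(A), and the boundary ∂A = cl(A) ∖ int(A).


int(A) = {73}, cl(A) = {72, 73}, ∂A = {72}.

Closed sets in (X, τ) are complements of opens:
  closed(X, τ) = {∅, {71}, {72}, {71, 72}, {72, 73}, {71, 72, 73}}.
int(A) = ⋃ {U ∈ τ : U ⊆ A}. Opens contained in A: ∅, {73}.
Taking the union of these: int(A) = {73}.
cl(A) = ⋂ {C closed : A ⊆ C}. Closed sets containing A: {72, 73}, {71, 72, 73}.
Intersecting these: cl(A) = {72, 73}.
∂A = cl(A) ∖ int(A) = {72, 73} ∖ {73} = {72}.


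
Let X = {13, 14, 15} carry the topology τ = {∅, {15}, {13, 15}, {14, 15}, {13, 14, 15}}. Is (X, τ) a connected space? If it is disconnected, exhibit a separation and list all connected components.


(X, τ) is connected.

Find clopen sets (U ∈ τ with X ∖ U ∈ τ):
  U = ∅, X ∖ U = {13, 14, 15} — both open, so U is clopen.
  U = {13, 14, 15}, X ∖ U = ∅ — both open, so U is clopen.
Only trivial clopens (∅ and X) exist, so (X, τ) is connected.
Compute connected components by grouping points that agree on all clopens:
  component: {13, 14, 15}


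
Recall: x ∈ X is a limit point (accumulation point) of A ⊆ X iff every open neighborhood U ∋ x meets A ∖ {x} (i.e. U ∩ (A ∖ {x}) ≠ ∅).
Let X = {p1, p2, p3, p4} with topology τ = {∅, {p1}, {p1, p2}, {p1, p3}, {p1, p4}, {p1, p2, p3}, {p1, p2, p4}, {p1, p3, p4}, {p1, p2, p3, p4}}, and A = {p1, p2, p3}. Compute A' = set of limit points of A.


A' = {p2, p3, p4}

For each x ∈ X, list the open sets U ∈ τ with x ∈ U, then check whether U ∩ (A ∖ {x}) ≠ ∅ for every such U.
  x = p1: open {p1} ∋ x has {p1} ∩ (A ∖ {p1}) = ∅, so x is NOT a limit point.
  x = p2: opens ∋ x are {p1, p2}, {p1, p2, p3}, {p1, p2, p4}, {p1, p2, p3, p4}; each meets A ∖ {p2}, so x IS a limit point.
  x = p3: opens ∋ x are {p1, p3}, {p1, p2, p3}, {p1, p3, p4}, {p1, p2, p3, p4}; each meets A ∖ {p3}, so x IS a limit point.
  x = p4: opens ∋ x are {p1, p4}, {p1, p2, p4}, {p1, p3, p4}, {p1, p2, p3, p4}; each meets A ∖ {p4}, so x IS a limit point.
Collecting: A' = {p2, p3, p4}.


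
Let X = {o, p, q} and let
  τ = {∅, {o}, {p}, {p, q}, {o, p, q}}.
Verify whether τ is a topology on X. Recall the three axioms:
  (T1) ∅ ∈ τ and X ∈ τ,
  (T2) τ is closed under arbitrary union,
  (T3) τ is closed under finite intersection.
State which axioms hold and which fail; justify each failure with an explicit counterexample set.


τ is NOT a topology on X.

Axiom (T1): ∅ ∈ τ? Yes; X ∈ τ? Yes.
Axiom (T2/T3): check pairwise unions and intersections of members of τ.
Counterexample for (T2): {o} ∪ {p} = {o, p} ∉ τ. Therefore τ is NOT a topology.


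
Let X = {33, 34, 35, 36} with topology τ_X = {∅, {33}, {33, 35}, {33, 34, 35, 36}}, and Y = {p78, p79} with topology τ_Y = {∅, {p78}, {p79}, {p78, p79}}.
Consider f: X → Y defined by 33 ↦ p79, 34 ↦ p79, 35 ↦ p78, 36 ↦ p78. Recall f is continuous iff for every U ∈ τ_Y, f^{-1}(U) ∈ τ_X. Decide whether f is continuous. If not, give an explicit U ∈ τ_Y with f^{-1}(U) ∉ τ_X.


f is NOT continuous.

Compute f^{-1}(U) for each U ∈ τ_Y:
  U = ∅: f^{-1}(U) = ∅ ∈ τ_X ✓.
  U = {p78}: f^{-1}(U) = {35, 36} ∉ τ_X ✗.
  U = {p79}: f^{-1}(U) = {33, 34} ∉ τ_X ✗.
  U = {p78, p79}: f^{-1}(U) = {33, 34, 35, 36} ∈ τ_X ✓.
Found U = {p78} with f^{-1}(U) = {35, 36} not in τ_X. Therefore f is NOT continuous.


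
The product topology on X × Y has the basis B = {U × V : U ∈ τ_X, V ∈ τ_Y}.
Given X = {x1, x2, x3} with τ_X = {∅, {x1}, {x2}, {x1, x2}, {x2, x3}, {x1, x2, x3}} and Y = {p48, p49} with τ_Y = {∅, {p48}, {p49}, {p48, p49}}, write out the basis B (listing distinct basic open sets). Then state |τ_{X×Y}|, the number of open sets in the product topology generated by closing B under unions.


Basis B = {∅ × ∅, {x1} × {p48}, {x1} × {p49}, {x2} × {p48}, {x2} × {p49}, {x1} × {p48, p49}, {x1, x2} × {p48}, {x1, x2} × {p49}, {x2} × {p48, p49}, {x2, x3} × {p48}, {x2, x3} × {p49}, {x1, x2, x3} × {p48}, {x1, x2, x3} × {p49}, {x1, x2} × {p48, p49}, {x2, x3} × {p48, p49}, {x1, x2, x3} × {p48, p49}}; |τ_{X×Y}| = 36.

Enumerate products U × V with U ∈ τ_X, V ∈ τ_Y (deduplicated):
  ∅ × ∅ = {} (∅)
  {x1} × {p48} = {(x1,p48)}
  {x1} × {p49} = {(x1,p49)}
  {x2} × {p48} = {(x2,p48)}
  {x2} × {p49} = {(x2,p49)}
  {x1} × {p48, p49} = {(x1,p48), (x1,p49)}
  {x1, x2} × {p48} = {(x1,p48), (x2,p48)}
  {x1, x2} × {p49} = {(x1,p49), (x2,p49)}
  {x2} × {p48, p49} = {(x2,p48), (x2,p49)}
  {x2, x3} × {p48} = {(x2,p48), (x3,p48)}
  {x2, x3} × {p49} = {(x2,p49), (x3,p49)}
  {x1, x2, x3} × {p48} = {(x1,p48), (x2,p48), (x3,p48)}
  {x1, x2, x3} × {p49} = {(x1,p49), (x2,p49), (x3,p49)}
  {x1, x2} × {p48, p49} = {(x1,p48), (x1,p49), (x2,p48), (x2,p49)}
  {x2, x3} × {p48, p49} = {(x2,p48), (x2,p49), (x3,p48), (x3,p49)}
  {x1, x2, x3} × {p48, p49} = {(x1,p48), (x1,p49), (x2,p48), (x2,p49), (x3,p48), (x3,p49)}
These 16 distinct sets form the basis B.
Close under arbitrary unions to get τ_{X×Y}; counting gives |τ_{X×Y}| = 36.


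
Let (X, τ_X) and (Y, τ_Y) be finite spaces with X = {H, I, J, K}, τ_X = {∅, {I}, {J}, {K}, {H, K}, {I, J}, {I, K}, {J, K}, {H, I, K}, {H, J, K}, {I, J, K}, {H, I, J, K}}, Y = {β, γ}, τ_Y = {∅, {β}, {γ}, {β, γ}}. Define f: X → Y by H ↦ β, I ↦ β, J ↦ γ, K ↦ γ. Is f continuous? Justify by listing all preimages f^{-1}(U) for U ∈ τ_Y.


f is NOT continuous.

Compute f^{-1}(U) for each U ∈ τ_Y:
  U = ∅: f^{-1}(U) = ∅ ∈ τ_X ✓.
  U = {β}: f^{-1}(U) = {H, I} ∉ τ_X ✗.
  U = {γ}: f^{-1}(U) = {J, K} ∈ τ_X ✓.
  U = {β, γ}: f^{-1}(U) = {H, I, J, K} ∈ τ_X ✓.
Found U = {β} with f^{-1}(U) = {H, I} not in τ_X. Therefore f is NOT continuous.


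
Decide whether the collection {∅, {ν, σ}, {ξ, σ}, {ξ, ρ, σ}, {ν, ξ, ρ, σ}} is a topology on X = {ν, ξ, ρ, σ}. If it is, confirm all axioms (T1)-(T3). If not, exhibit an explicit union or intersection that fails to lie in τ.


τ is NOT a topology on X.

Axiom (T1): ∅ ∈ τ? Yes; X ∈ τ? Yes.
Axiom (T2/T3): check pairwise unions and intersections of members of τ.
Counterexample for (T3): {ν, σ} ∩ {ξ, σ} = {σ} ∉ τ. Therefore τ is NOT a topology.


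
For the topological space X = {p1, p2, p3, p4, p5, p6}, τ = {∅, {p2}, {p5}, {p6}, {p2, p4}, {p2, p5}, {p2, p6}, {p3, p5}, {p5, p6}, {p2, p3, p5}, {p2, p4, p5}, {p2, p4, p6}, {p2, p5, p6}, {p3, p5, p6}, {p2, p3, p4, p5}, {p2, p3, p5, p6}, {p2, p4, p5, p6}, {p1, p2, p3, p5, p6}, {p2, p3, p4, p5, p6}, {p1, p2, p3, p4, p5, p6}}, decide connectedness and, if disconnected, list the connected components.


(X, τ) is connected.

Find clopen sets (U ∈ τ with X ∖ U ∈ τ):
  U = ∅, X ∖ U = {p1, p2, p3, p4, p5, p6} — both open, so U is clopen.
  U = {p1, p2, p3, p4, p5, p6}, X ∖ U = ∅ — both open, so U is clopen.
Only trivial clopens (∅ and X) exist, so (X, τ) is connected.
Compute connected components by grouping points that agree on all clopens:
  component: {p1, p2, p3, p4, p5, p6}


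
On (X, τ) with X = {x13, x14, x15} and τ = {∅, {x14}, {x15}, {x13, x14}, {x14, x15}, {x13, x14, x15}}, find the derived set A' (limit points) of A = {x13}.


A' = ∅

For each x ∈ X, list the open sets U ∈ τ with x ∈ U, then check whether U ∩ (A ∖ {x}) ≠ ∅ for every such U.
  x = x13: open {x13, x14} ∋ x has {x13, x14} ∩ (A ∖ {x13}) = ∅, so x is NOT a limit point.
  x = x14: open {x14} ∋ x has {x14} ∩ (A ∖ {x14}) = ∅, so x is NOT a limit point.
  x = x15: open {x15} ∋ x has {x15} ∩ (A ∖ {x15}) = ∅, so x is NOT a limit point.
Collecting: A' = ∅.


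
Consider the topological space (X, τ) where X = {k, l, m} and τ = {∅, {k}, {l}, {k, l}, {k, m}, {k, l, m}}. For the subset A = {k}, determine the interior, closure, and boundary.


int(A) = {k}, cl(A) = {k, m}, ∂A = {m}.

Closed sets in (X, τ) are complements of opens:
  closed(X, τ) = {∅, {l}, {m}, {k, m}, {l, m}, {k, l, m}}.
int(A) = ⋃ {U ∈ τ : U ⊆ A}. Opens contained in A: ∅, {k}.
Taking the union of these: int(A) = {k}.
cl(A) = ⋂ {C closed : A ⊆ C}. Closed sets containing A: {k, m}, {k, l, m}.
Intersecting these: cl(A) = {k, m}.
∂A = cl(A) ∖ int(A) = {k, m} ∖ {k} = {m}.


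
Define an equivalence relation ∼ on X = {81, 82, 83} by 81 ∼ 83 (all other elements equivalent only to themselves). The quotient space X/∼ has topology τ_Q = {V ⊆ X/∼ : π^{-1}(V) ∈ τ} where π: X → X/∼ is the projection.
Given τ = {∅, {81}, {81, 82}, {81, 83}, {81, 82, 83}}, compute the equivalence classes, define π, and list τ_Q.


X/∼ = {[81=83], [82]}; |τ_Q| = 3.

Equivalence classes: [81=83], [82].
Quotient map π: X → X/∼ sends 81 ↦ [81=83], 82 ↦ [82], 83 ↦ [81=83].
For each subset V ⊆ X/∼, compute π^{-1}(V) ⊆ X and check whether π^{-1}(V) ∈ τ. V is open in τ_Q iff π^{-1}(V) ∈ τ.
  V = {}: π^{-1}(V) = ∅ ∈ τ ✓.
  V = {[81=83]}: π^{-1}(V) = {81, 83} ∈ τ ✓.
  V = {[82]}: π^{-1}(V) = {82} ∉ τ ✗.
  V = {[81=83], [82]}: π^{-1}(V) = {81, 82, 83} ∈ τ ✓.
Open sets in the quotient: τ_Q = {{}, {[81=83]}, {[81=83], [82]}} (3 elements).


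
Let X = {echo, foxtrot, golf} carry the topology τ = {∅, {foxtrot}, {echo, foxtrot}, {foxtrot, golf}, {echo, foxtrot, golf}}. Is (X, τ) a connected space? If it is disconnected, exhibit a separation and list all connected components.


(X, τ) is connected.

Find clopen sets (U ∈ τ with X ∖ U ∈ τ):
  U = ∅, X ∖ U = {echo, foxtrot, golf} — both open, so U is clopen.
  U = {echo, foxtrot, golf}, X ∖ U = ∅ — both open, so U is clopen.
Only trivial clopens (∅ and X) exist, so (X, τ) is connected.
Compute connected components by grouping points that agree on all clopens:
  component: {echo, foxtrot, golf}


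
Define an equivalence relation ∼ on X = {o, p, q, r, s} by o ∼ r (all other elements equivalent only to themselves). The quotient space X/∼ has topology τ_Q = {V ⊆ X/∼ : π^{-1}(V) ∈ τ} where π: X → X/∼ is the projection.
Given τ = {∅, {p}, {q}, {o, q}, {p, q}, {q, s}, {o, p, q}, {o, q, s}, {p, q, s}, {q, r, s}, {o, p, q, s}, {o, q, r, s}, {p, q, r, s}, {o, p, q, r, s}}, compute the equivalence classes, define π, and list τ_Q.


X/∼ = {[o=r], [p], [q], [s]}; |τ_Q| = 8.

Equivalence classes: [o=r], [p], [q], [s].
Quotient map π: X → X/∼ sends o ↦ [o=r], p ↦ [p], q ↦ [q], r ↦ [o=r], s ↦ [s].
For each subset V ⊆ X/∼, compute π^{-1}(V) ⊆ X and check whether π^{-1}(V) ∈ τ. V is open in τ_Q iff π^{-1}(V) ∈ τ.
  V = {}: π^{-1}(V) = ∅ ∈ τ ✓.
  V = {[o=r]}: π^{-1}(V) = {o, r} ∉ τ ✗.
  V = {[p]}: π^{-1}(V) = {p} ∈ τ ✓.
  V = {[o=r], [p]}: π^{-1}(V) = {o, p, r} ∉ τ ✗.
  V = {[q]}: π^{-1}(V) = {q} ∈ τ ✓.
  V = {[o=r], [q]}: π^{-1}(V) = {o, q, r} ∉ τ ✗.
  V = {[p], [q]}: π^{-1}(V) = {p, q} ∈ τ ✓.
  V = {[o=r], [p], [q]}: π^{-1}(V) = {o, p, q, r} ∉ τ ✗.
  V = {[s]}: π^{-1}(V) = {s} ∉ τ ✗.
  V = {[o=r], [s]}: π^{-1}(V) = {o, r, s} ∉ τ ✗.
  V = {[p], [s]}: π^{-1}(V) = {p, s} ∉ τ ✗.
  V = {[o=r], [p], [s]}: π^{-1}(V) = {o, p, r, s} ∉ τ ✗.
  V = {[q], [s]}: π^{-1}(V) = {q, s} ∈ τ ✓.
  V = {[o=r], [q], [s]}: π^{-1}(V) = {o, q, r, s} ∈ τ ✓.
  V = {[p], [q], [s]}: π^{-1}(V) = {p, q, s} ∈ τ ✓.
  V = {[o=r], [p], [q], [s]}: π^{-1}(V) = {o, p, q, r, s} ∈ τ ✓.
Open sets in the quotient: τ_Q = {{}, {[p]}, {[q]}, {[p], [q]}, {[q], [s]}, {[o=r], [q], [s]}, {[p], [q], [s]}, {[o=r], [p], [q], [s]}} (8 elements).


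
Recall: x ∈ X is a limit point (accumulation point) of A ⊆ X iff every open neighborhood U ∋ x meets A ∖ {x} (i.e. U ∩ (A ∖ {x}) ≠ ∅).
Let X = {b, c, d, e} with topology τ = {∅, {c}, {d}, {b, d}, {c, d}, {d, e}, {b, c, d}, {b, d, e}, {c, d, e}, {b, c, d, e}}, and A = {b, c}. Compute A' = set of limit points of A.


A' = ∅

For each x ∈ X, list the open sets U ∈ τ with x ∈ U, then check whether U ∩ (A ∖ {x}) ≠ ∅ for every such U.
  x = b: open {b, d} ∋ x has {b, d} ∩ (A ∖ {b}) = ∅, so x is NOT a limit point.
  x = c: open {c} ∋ x has {c} ∩ (A ∖ {c}) = ∅, so x is NOT a limit point.
  x = d: open {d} ∋ x has {d} ∩ (A ∖ {d}) = ∅, so x is NOT a limit point.
  x = e: open {d, e} ∋ x has {d, e} ∩ (A ∖ {e}) = ∅, so x is NOT a limit point.
Collecting: A' = ∅.


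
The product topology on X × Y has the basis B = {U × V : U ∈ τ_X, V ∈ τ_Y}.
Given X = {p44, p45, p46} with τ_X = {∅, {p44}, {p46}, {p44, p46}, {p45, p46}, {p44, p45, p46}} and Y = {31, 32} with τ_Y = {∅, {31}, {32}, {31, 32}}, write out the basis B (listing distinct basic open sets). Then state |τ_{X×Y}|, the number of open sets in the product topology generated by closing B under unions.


Basis B = {∅ × ∅, {p44} × {31}, {p44} × {32}, {p46} × {31}, {p46} × {32}, {p44} × {31, 32}, {p44, p46} × {31}, {p44, p46} × {32}, {p45, p46} × {31}, {p45, p46} × {32}, {p46} × {31, 32}, {p44, p45, p46} × {31}, {p44, p45, p46} × {32}, {p44, p46} × {31, 32}, {p45, p46} × {31, 32}, {p44, p45, p46} × {31, 32}}; |τ_{X×Y}| = 36.

Enumerate products U × V with U ∈ τ_X, V ∈ τ_Y (deduplicated):
  ∅ × ∅ = {} (∅)
  {p44} × {31} = {(p44,31)}
  {p44} × {32} = {(p44,32)}
  {p46} × {31} = {(p46,31)}
  {p46} × {32} = {(p46,32)}
  {p44} × {31, 32} = {(p44,31), (p44,32)}
  {p44, p46} × {31} = {(p44,31), (p46,31)}
  {p44, p46} × {32} = {(p44,32), (p46,32)}
  {p45, p46} × {31} = {(p45,31), (p46,31)}
  {p45, p46} × {32} = {(p45,32), (p46,32)}
  {p46} × {31, 32} = {(p46,31), (p46,32)}
  {p44, p45, p46} × {31} = {(p44,31), (p45,31), (p46,31)}
  {p44, p45, p46} × {32} = {(p44,32), (p45,32), (p46,32)}
  {p44, p46} × {31, 32} = {(p44,31), (p44,32), (p46,31), (p46,32)}
  {p45, p46} × {31, 32} = {(p45,31), (p45,32), (p46,31), (p46,32)}
  {p44, p45, p46} × {31, 32} = {(p44,31), (p44,32), (p45,31), (p45,32), (p46,31), (p46,32)}
These 16 distinct sets form the basis B.
Close under arbitrary unions to get τ_{X×Y}; counting gives |τ_{X×Y}| = 36.


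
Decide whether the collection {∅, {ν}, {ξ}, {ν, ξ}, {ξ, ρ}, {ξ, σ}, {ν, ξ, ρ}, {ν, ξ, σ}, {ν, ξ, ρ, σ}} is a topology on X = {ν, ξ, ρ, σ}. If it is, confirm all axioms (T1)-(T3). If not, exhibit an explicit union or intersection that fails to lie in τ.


τ is NOT a topology on X.

Axiom (T1): ∅ ∈ τ? Yes; X ∈ τ? Yes.
Axiom (T2/T3): check pairwise unions and intersections of members of τ.
Counterexample for (T2): {ξ, ρ} ∪ {ξ, σ} = {ξ, ρ, σ} ∉ τ. Therefore τ is NOT a topology.


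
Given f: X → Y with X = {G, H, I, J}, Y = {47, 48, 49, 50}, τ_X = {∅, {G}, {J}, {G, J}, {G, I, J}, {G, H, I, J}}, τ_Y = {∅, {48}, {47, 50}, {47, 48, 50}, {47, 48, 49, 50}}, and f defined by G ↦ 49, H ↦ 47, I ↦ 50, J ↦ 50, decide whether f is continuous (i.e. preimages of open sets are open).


f is NOT continuous.

Compute f^{-1}(U) for each U ∈ τ_Y:
  U = ∅: f^{-1}(U) = ∅ ∈ τ_X ✓.
  U = {48}: f^{-1}(U) = ∅ ∈ τ_X ✓.
  U = {47, 50}: f^{-1}(U) = {H, I, J} ∉ τ_X ✗.
  U = {47, 48, 50}: f^{-1}(U) = {H, I, J} ∉ τ_X ✗.
  U = {47, 48, 49, 50}: f^{-1}(U) = {G, H, I, J} ∈ τ_X ✓.
Found U = {47, 50} with f^{-1}(U) = {H, I, J} not in τ_X. Therefore f is NOT continuous.


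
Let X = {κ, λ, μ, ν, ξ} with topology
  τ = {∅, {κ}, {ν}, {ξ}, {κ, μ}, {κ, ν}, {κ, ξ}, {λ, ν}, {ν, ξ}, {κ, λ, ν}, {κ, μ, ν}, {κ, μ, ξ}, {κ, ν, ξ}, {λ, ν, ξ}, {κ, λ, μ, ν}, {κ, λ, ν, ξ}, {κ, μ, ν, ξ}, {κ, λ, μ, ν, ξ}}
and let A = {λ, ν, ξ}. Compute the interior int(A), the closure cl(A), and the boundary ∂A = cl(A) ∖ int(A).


int(A) = {λ, ν, ξ}, cl(A) = {λ, ν, ξ}, ∂A = ∅.

Closed sets in (X, τ) are complements of opens:
  closed(X, τ) = {∅, {λ}, {μ}, {ξ}, {κ, μ}, {λ, μ}, {λ, ν}, {λ, ξ}, {μ, ξ}, {κ, λ, μ}, {κ, μ, ξ}, {λ, μ, ν}, {λ, μ, ξ}, {λ, ν, ξ}, {κ, λ, μ, ν}, {κ, λ, μ, ξ}, {λ, μ, ν, ξ}, {κ, λ, μ, ν, ξ}}.
int(A) = ⋃ {U ∈ τ : U ⊆ A}. Opens contained in A: ∅, {ν}, {ξ}, {λ, ν}, {ν, ξ}, {λ, ν, ξ}.
Taking the union of these: int(A) = {λ, ν, ξ}.
cl(A) = ⋂ {C closed : A ⊆ C}. Closed sets containing A: {λ, ν, ξ}, {λ, μ, ν, ξ}, {κ, λ, μ, ν, ξ}.
Intersecting these: cl(A) = {λ, ν, ξ}.
∂A = cl(A) ∖ int(A) = {λ, ν, ξ} ∖ {λ, ν, ξ} = ∅.


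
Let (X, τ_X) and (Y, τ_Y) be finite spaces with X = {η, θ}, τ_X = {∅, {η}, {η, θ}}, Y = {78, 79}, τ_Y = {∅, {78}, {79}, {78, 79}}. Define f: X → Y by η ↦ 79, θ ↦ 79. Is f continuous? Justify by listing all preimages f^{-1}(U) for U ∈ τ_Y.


f IS continuous.

Compute f^{-1}(U) for each U ∈ τ_Y:
  U = ∅: f^{-1}(U) = ∅ ∈ τ_X ✓.
  U = {78}: f^{-1}(U) = ∅ ∈ τ_X ✓.
  U = {79}: f^{-1}(U) = {η, θ} ∈ τ_X ✓.
  U = {78, 79}: f^{-1}(U) = {η, θ} ∈ τ_X ✓.
Every preimage lies in τ_X, so f IS continuous.


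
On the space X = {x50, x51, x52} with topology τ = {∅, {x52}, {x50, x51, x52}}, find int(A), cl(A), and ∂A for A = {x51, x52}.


int(A) = {x52}, cl(A) = {x50, x51, x52}, ∂A = {x50, x51}.

Closed sets in (X, τ) are complements of opens:
  closed(X, τ) = {∅, {x50, x51}, {x50, x51, x52}}.
int(A) = ⋃ {U ∈ τ : U ⊆ A}. Opens contained in A: ∅, {x52}.
Taking the union of these: int(A) = {x52}.
cl(A) = ⋂ {C closed : A ⊆ C}. Closed sets containing A: {x50, x51, x52}.
Intersecting these: cl(A) = {x50, x51, x52}.
∂A = cl(A) ∖ int(A) = {x50, x51, x52} ∖ {x52} = {x50, x51}.


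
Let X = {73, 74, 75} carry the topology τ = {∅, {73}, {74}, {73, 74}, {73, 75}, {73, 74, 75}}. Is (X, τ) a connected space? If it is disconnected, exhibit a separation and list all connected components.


(X, τ) is disconnected; components = [{74}, {73, 75}].

Find clopen sets (U ∈ τ with X ∖ U ∈ τ):
  U = ∅, X ∖ U = {73, 74, 75} — both open, so U is clopen.
  U = {74}, X ∖ U = {73, 75} — both open, so U is clopen.
  U = {73, 75}, X ∖ U = {74} — both open, so U is clopen.
  U = {73, 74, 75}, X ∖ U = ∅ — both open, so U is clopen.
Nontrivial clopen(s) exist: e.g. {74}. So (X, τ) is disconnected.
Compute connected components by grouping points that agree on all clopens:
  component: {74}
  component: {73, 75}


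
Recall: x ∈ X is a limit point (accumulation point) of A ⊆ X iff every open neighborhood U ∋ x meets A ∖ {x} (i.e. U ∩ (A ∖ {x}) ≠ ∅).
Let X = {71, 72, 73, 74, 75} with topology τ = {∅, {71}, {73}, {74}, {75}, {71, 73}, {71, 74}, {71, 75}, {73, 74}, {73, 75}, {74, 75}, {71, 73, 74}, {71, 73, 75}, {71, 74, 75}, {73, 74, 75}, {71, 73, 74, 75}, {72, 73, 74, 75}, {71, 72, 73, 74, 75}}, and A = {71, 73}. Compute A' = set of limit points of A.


A' = {72}

For each x ∈ X, list the open sets U ∈ τ with x ∈ U, then check whether U ∩ (A ∖ {x}) ≠ ∅ for every such U.
  x = 71: open {71} ∋ x has {71} ∩ (A ∖ {71}) = ∅, so x is NOT a limit point.
  x = 72: opens ∋ x are {72, 73, 74, 75}, {71, 72, 73, 74, 75}; each meets A ∖ {72}, so x IS a limit point.
  x = 73: open {73} ∋ x has {73} ∩ (A ∖ {73}) = ∅, so x is NOT a limit point.
  x = 74: open {74} ∋ x has {74} ∩ (A ∖ {74}) = ∅, so x is NOT a limit point.
  x = 75: open {75} ∋ x has {75} ∩ (A ∖ {75}) = ∅, so x is NOT a limit point.
Collecting: A' = {72}.


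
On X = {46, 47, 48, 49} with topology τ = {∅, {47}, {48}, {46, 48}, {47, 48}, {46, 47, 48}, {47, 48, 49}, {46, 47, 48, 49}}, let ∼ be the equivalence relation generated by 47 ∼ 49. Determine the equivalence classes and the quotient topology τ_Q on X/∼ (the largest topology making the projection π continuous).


X/∼ = {[46], [47=49], [48]}; |τ_Q| = 5.

Equivalence classes: [46], [47=49], [48].
Quotient map π: X → X/∼ sends 46 ↦ [46], 47 ↦ [47=49], 48 ↦ [48], 49 ↦ [47=49].
For each subset V ⊆ X/∼, compute π^{-1}(V) ⊆ X and check whether π^{-1}(V) ∈ τ. V is open in τ_Q iff π^{-1}(V) ∈ τ.
  V = {}: π^{-1}(V) = ∅ ∈ τ ✓.
  V = {[46]}: π^{-1}(V) = {46} ∉ τ ✗.
  V = {[47=49]}: π^{-1}(V) = {47, 49} ∉ τ ✗.
  V = {[46], [47=49]}: π^{-1}(V) = {46, 47, 49} ∉ τ ✗.
  V = {[48]}: π^{-1}(V) = {48} ∈ τ ✓.
  V = {[46], [48]}: π^{-1}(V) = {46, 48} ∈ τ ✓.
  V = {[47=49], [48]}: π^{-1}(V) = {47, 48, 49} ∈ τ ✓.
  V = {[46], [47=49], [48]}: π^{-1}(V) = {46, 47, 48, 49} ∈ τ ✓.
Open sets in the quotient: τ_Q = {{}, {[48]}, {[46], [48]}, {[47=49], [48]}, {[46], [47=49], [48]}} (5 elements).


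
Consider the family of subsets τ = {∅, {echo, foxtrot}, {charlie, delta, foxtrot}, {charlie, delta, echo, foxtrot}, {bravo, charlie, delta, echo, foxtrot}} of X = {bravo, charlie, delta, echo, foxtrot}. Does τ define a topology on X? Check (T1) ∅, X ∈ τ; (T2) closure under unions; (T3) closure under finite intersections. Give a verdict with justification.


τ is NOT a topology on X.

Axiom (T1): ∅ ∈ τ? Yes; X ∈ τ? Yes.
Axiom (T2/T3): check pairwise unions and intersections of members of τ.
Counterexample for (T3): {echo, foxtrot} ∩ {charlie, delta, foxtrot} = {foxtrot} ∉ τ. Therefore τ is NOT a topology.


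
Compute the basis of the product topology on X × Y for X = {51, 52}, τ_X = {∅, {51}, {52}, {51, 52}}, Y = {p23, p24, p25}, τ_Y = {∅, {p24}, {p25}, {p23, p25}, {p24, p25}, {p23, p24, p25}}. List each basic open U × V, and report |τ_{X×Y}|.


Basis B = {∅ × ∅, {51} × {p24}, {51} × {p25}, {52} × {p24}, {52} × {p25}, {51} × {p23, p25}, {51} × {p24, p25}, {51, 52} × {p24}, {51, 52} × {p25}, {52} × {p23, p25}, {52} × {p24, p25}, {51} × {p23, p24, p25}, {52} × {p23, p24, p25}, {51, 52} × {p23, p25}, {51, 52} × {p24, p25}, {51, 52} × {p23, p24, p25}}; |τ_{X×Y}| = 36.

Enumerate products U × V with U ∈ τ_X, V ∈ τ_Y (deduplicated):
  ∅ × ∅ = {} (∅)
  {51} × {p24} = {(51,p24)}
  {51} × {p25} = {(51,p25)}
  {52} × {p24} = {(52,p24)}
  {52} × {p25} = {(52,p25)}
  {51} × {p23, p25} = {(51,p23), (51,p25)}
  {51} × {p24, p25} = {(51,p24), (51,p25)}
  {51, 52} × {p24} = {(51,p24), (52,p24)}
  {51, 52} × {p25} = {(51,p25), (52,p25)}
  {52} × {p23, p25} = {(52,p23), (52,p25)}
  {52} × {p24, p25} = {(52,p24), (52,p25)}
  {51} × {p23, p24, p25} = {(51,p23), (51,p24), (51,p25)}
  {52} × {p23, p24, p25} = {(52,p23), (52,p24), (52,p25)}
  {51, 52} × {p23, p25} = {(51,p23), (51,p25), (52,p23), (52,p25)}
  {51, 52} × {p24, p25} = {(51,p24), (51,p25), (52,p24), (52,p25)}
  {51, 52} × {p23, p24, p25} = {(51,p23), (51,p24), (51,p25), (52,p23), (52,p24), (52,p25)}
These 16 distinct sets form the basis B.
Close under arbitrary unions to get τ_{X×Y}; counting gives |τ_{X×Y}| = 36.


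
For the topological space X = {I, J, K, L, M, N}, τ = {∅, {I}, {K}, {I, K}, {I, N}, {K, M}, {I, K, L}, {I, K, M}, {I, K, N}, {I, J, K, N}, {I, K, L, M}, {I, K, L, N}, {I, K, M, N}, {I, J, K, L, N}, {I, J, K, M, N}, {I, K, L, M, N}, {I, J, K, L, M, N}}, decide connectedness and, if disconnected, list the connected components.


(X, τ) is connected.

Find clopen sets (U ∈ τ with X ∖ U ∈ τ):
  U = ∅, X ∖ U = {I, J, K, L, M, N} — both open, so U is clopen.
  U = {I, J, K, L, M, N}, X ∖ U = ∅ — both open, so U is clopen.
Only trivial clopens (∅ and X) exist, so (X, τ) is connected.
Compute connected components by grouping points that agree on all clopens:
  component: {I, J, K, L, M, N}


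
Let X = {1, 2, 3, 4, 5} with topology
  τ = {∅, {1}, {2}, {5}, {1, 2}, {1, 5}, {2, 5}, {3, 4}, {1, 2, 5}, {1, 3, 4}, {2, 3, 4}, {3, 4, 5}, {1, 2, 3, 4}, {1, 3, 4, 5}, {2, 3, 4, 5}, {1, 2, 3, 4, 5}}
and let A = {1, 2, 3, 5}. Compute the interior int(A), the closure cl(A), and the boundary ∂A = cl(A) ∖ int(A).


int(A) = {1, 2, 5}, cl(A) = {1, 2, 3, 4, 5}, ∂A = {3, 4}.

Closed sets in (X, τ) are complements of opens:
  closed(X, τ) = {∅, {1}, {2}, {5}, {1, 2}, {1, 5}, {2, 5}, {3, 4}, {1, 2, 5}, {1, 3, 4}, {2, 3, 4}, {3, 4, 5}, {1, 2, 3, 4}, {1, 3, 4, 5}, {2, 3, 4, 5}, {1, 2, 3, 4, 5}}.
int(A) = ⋃ {U ∈ τ : U ⊆ A}. Opens contained in A: ∅, {1}, {2}, {5}, {1, 2}, {1, 5}, {2, 5}, {1, 2, 5}.
Taking the union of these: int(A) = {1, 2, 5}.
cl(A) = ⋂ {C closed : A ⊆ C}. Closed sets containing A: {1, 2, 3, 4, 5}.
Intersecting these: cl(A) = {1, 2, 3, 4, 5}.
∂A = cl(A) ∖ int(A) = {1, 2, 3, 4, 5} ∖ {1, 2, 5} = {3, 4}.


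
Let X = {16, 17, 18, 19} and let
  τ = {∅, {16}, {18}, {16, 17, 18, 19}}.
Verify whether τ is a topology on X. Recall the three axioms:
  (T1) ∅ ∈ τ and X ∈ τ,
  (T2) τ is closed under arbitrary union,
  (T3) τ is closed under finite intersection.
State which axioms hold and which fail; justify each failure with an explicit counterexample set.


τ is NOT a topology on X.

Axiom (T1): ∅ ∈ τ? Yes; X ∈ τ? Yes.
Axiom (T2/T3): check pairwise unions and intersections of members of τ.
Counterexample for (T2): {16} ∪ {18} = {16, 18} ∉ τ. Therefore τ is NOT a topology.


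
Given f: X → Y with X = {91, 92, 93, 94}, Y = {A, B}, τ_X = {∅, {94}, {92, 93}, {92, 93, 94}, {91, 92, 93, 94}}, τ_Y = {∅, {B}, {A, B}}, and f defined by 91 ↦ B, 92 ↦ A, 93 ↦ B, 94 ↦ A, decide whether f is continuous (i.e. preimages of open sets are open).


f is NOT continuous.

Compute f^{-1}(U) for each U ∈ τ_Y:
  U = ∅: f^{-1}(U) = ∅ ∈ τ_X ✓.
  U = {B}: f^{-1}(U) = {91, 93} ∉ τ_X ✗.
  U = {A, B}: f^{-1}(U) = {91, 92, 93, 94} ∈ τ_X ✓.
Found U = {B} with f^{-1}(U) = {91, 93} not in τ_X. Therefore f is NOT continuous.


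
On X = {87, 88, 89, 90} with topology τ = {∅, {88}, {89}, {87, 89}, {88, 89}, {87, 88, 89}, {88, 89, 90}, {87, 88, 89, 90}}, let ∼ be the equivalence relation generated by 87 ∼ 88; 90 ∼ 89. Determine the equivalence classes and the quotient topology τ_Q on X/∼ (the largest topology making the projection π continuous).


X/∼ = {[87=88], [89=90]}; |τ_Q| = 2.

Equivalence classes: [87=88], [89=90].
Quotient map π: X → X/∼ sends 87 ↦ [87=88], 88 ↦ [87=88], 89 ↦ [89=90], 90 ↦ [89=90].
For each subset V ⊆ X/∼, compute π^{-1}(V) ⊆ X and check whether π^{-1}(V) ∈ τ. V is open in τ_Q iff π^{-1}(V) ∈ τ.
  V = {}: π^{-1}(V) = ∅ ∈ τ ✓.
  V = {[87=88]}: π^{-1}(V) = {87, 88} ∉ τ ✗.
  V = {[89=90]}: π^{-1}(V) = {89, 90} ∉ τ ✗.
  V = {[87=88], [89=90]}: π^{-1}(V) = {87, 88, 89, 90} ∈ τ ✓.
Open sets in the quotient: τ_Q = {{}, {[87=88], [89=90]}} (2 elements).


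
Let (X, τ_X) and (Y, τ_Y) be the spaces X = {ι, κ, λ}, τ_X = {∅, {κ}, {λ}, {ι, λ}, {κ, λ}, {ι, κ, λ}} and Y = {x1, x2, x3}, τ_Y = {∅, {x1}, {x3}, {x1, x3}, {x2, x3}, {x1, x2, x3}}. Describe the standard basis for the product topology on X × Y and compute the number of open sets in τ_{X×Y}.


Basis B = {∅ × ∅, {κ} × {x1}, {κ} × {x3}, {λ} × {x1}, {λ} × {x3}, {ι, λ} × {x1}, {ι, λ} × {x3}, {κ} × {x1, x3}, {κ, λ} × {x1}, {κ} × {x2, x3}, {κ, λ} × {x3}, {λ} × {x1, x3}, {λ} × {x2, x3}, {ι, κ, λ} × {x1}, {ι, κ, λ} × {x3}, {κ} × {x1, x2, x3}, {λ} × {x1, x2, x3}, {ι, λ} × {x1, x3}, {ι, λ} × {x2, x3}, {κ, λ} × {x1, x3}, {κ, λ} × {x2, x3}, {ι, λ} × {x1, x2, x3}, {ι, κ, λ} × {x1, x3}, {ι, κ, λ} × {x2, x3}, {κ, λ} × {x1, x2, x3}, {ι, κ, λ} × {x1, x2, x3}}; |τ_{X×Y}| = 108.

Enumerate products U × V with U ∈ τ_X, V ∈ τ_Y (deduplicated):
  ∅ × ∅ = {} (∅)
  {κ} × {x1} = {(κ,x1)}
  {κ} × {x3} = {(κ,x3)}
  {λ} × {x1} = {(λ,x1)}
  {λ} × {x3} = {(λ,x3)}
  {ι, λ} × {x1} = {(ι,x1), (λ,x1)}
  {ι, λ} × {x3} = {(ι,x3), (λ,x3)}
  {κ} × {x1, x3} = {(κ,x1), (κ,x3)}
  {κ, λ} × {x1} = {(κ,x1), (λ,x1)}
  {κ} × {x2, x3} = {(κ,x2), (κ,x3)}
  {κ, λ} × {x3} = {(κ,x3), (λ,x3)}
  {λ} × {x1, x3} = {(λ,x1), (λ,x3)}
  {λ} × {x2, x3} = {(λ,x2), (λ,x3)}
  {ι, κ, λ} × {x1} = {(ι,x1), (κ,x1), (λ,x1)}
  {ι, κ, λ} × {x3} = {(ι,x3), (κ,x3), (λ,x3)}
  {κ} × {x1, x2, x3} = {(κ,x1), (κ,x2), (κ,x3)}
  {λ} × {x1, x2, x3} = {(λ,x1), (λ,x2), (λ,x3)}
  {ι, λ} × {x1, x3} = {(ι,x1), (ι,x3), (λ,x1), (λ,x3)}
  {ι, λ} × {x2, x3} = {(ι,x2), (ι,x3), (λ,x2), (λ,x3)}
  {κ, λ} × {x1, x3} = {(κ,x1), (κ,x3), (λ,x1), (λ,x3)}
  {κ, λ} × {x2, x3} = {(κ,x2), (κ,x3), (λ,x2), (λ,x3)}
  {ι, λ} × {x1, x2, x3} = {(ι,x1), (ι,x2), (ι,x3), (λ,x1), (λ,x2), (λ,x3)}
  {ι, κ, λ} × {x1, x3} = {(ι,x1), (ι,x3), (κ,x1), (κ,x3), (λ,x1), (λ,x3)}
  {ι, κ, λ} × {x2, x3} = {(ι,x2), (ι,x3), (κ,x2), (κ,x3), (λ,x2), (λ,x3)}
  {κ, λ} × {x1, x2, x3} = {(κ,x1), (κ,x2), (κ,x3), (λ,x1), (λ,x2), (λ,x3)}
  {ι, κ, λ} × {x1, x2, x3} = {(ι,x1), (ι,x2), (ι,x3), (κ,x1), (κ,x2), (κ,x3), (λ,x1), (λ,x2), (λ,x3)}
These 26 distinct sets form the basis B.
Close under arbitrary unions to get τ_{X×Y}; counting gives |τ_{X×Y}| = 108.


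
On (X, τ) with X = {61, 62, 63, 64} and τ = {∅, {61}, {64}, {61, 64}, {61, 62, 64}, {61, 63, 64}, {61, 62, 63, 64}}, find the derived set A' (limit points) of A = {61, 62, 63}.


A' = {62, 63}

For each x ∈ X, list the open sets U ∈ τ with x ∈ U, then check whether U ∩ (A ∖ {x}) ≠ ∅ for every such U.
  x = 61: open {61} ∋ x has {61} ∩ (A ∖ {61}) = ∅, so x is NOT a limit point.
  x = 62: opens ∋ x are {61, 62, 64}, {61, 62, 63, 64}; each meets A ∖ {62}, so x IS a limit point.
  x = 63: opens ∋ x are {61, 63, 64}, {61, 62, 63, 64}; each meets A ∖ {63}, so x IS a limit point.
  x = 64: open {64} ∋ x has {64} ∩ (A ∖ {64}) = ∅, so x is NOT a limit point.
Collecting: A' = {62, 63}.


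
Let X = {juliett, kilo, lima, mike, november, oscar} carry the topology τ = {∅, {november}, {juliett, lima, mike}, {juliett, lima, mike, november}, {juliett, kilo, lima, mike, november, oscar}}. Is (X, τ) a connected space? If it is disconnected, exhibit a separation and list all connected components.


(X, τ) is connected.

Find clopen sets (U ∈ τ with X ∖ U ∈ τ):
  U = ∅, X ∖ U = {juliett, kilo, lima, mike, november, oscar} — both open, so U is clopen.
  U = {juliett, kilo, lima, mike, november, oscar}, X ∖ U = ∅ — both open, so U is clopen.
Only trivial clopens (∅ and X) exist, so (X, τ) is connected.
Compute connected components by grouping points that agree on all clopens:
  component: {juliett, kilo, lima, mike, november, oscar}


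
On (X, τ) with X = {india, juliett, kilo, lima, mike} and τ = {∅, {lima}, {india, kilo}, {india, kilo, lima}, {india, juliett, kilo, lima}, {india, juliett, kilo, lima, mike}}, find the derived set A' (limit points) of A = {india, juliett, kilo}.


A' = {india, juliett, kilo, mike}

For each x ∈ X, list the open sets U ∈ τ with x ∈ U, then check whether U ∩ (A ∖ {x}) ≠ ∅ for every such U.
  x = india: opens ∋ x are {india, kilo}, {india, kilo, lima}, {india, juliett, kilo, lima}, {india, juliett, kilo, lima, mike}; each meets A ∖ {india}, so x IS a limit point.
  x = juliett: opens ∋ x are {india, juliett, kilo, lima}, {india, juliett, kilo, lima, mike}; each meets A ∖ {juliett}, so x IS a limit point.
  x = kilo: opens ∋ x are {india, kilo}, {india, kilo, lima}, {india, juliett, kilo, lima}, {india, juliett, kilo, lima, mike}; each meets A ∖ {kilo}, so x IS a limit point.
  x = lima: open {lima} ∋ x has {lima} ∩ (A ∖ {lima}) = ∅, so x is NOT a limit point.
  x = mike: opens ∋ x are {india, juliett, kilo, lima, mike}; each meets A ∖ {mike}, so x IS a limit point.
Collecting: A' = {india, juliett, kilo, mike}.


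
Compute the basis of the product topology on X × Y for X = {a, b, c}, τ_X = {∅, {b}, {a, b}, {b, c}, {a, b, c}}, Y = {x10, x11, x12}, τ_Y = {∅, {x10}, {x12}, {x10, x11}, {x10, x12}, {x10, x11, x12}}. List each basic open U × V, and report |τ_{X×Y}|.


Basis B = {∅ × ∅, {b} × {x10}, {b} × {x12}, {a, b} × {x10}, {a, b} × {x12}, {b} × {x10, x11}, {b} × {x10, x12}, {b, c} × {x10}, {b, c} × {x12}, {a, b, c} × {x10}, {a, b, c} × {x12}, {b} × {x10, x11, x12}, {a, b} × {x10, x11}, {a, b} × {x10, x12}, {b, c} × {x10, x11}, {b, c} × {x10, x12}, {a, b} × {x10, x11, x12}, {a, b, c} × {x10, x11}, {a, b, c} × {x10, x12}, {b, c} × {x10, x11, x12}, {a, b, c} × {x10, x11, x12}}; |τ_{X×Y}| = 70.

Enumerate products U × V with U ∈ τ_X, V ∈ τ_Y (deduplicated):
  ∅ × ∅ = {} (∅)
  {b} × {x10} = {(b,x10)}
  {b} × {x12} = {(b,x12)}
  {a, b} × {x10} = {(a,x10), (b,x10)}
  {a, b} × {x12} = {(a,x12), (b,x12)}
  {b} × {x10, x11} = {(b,x10), (b,x11)}
  {b} × {x10, x12} = {(b,x10), (b,x12)}
  {b, c} × {x10} = {(b,x10), (c,x10)}
  {b, c} × {x12} = {(b,x12), (c,x12)}
  {a, b, c} × {x10} = {(a,x10), (b,x10), (c,x10)}
  {a, b, c} × {x12} = {(a,x12), (b,x12), (c,x12)}
  {b} × {x10, x11, x12} = {(b,x10), (b,x11), (b,x12)}
  {a, b} × {x10, x11} = {(a,x10), (a,x11), (b,x10), (b,x11)}
  {a, b} × {x10, x12} = {(a,x10), (a,x12), (b,x10), (b,x12)}
  {b, c} × {x10, x11} = {(b,x10), (b,x11), (c,x10), (c,x11)}
  {b, c} × {x10, x12} = {(b,x10), (b,x12), (c,x10), (c,x12)}
  {a, b} × {x10, x11, x12} = {(a,x10), (a,x11), (a,x12), (b,x10), (b,x11), (b,x12)}
  {a, b, c} × {x10, x11} = {(a,x10), (a,x11), (b,x10), (b,x11), (c,x10), (c,x11)}
  {a, b, c} × {x10, x12} = {(a,x10), (a,x12), (b,x10), (b,x12), (c,x10), (c,x12)}
  {b, c} × {x10, x11, x12} = {(b,x10), (b,x11), (b,x12), (c,x10), (c,x11), (c,x12)}
  {a, b, c} × {x10, x11, x12} = {(a,x10), (a,x11), (a,x12), (b,x10), (b,x11), (b,x12), (c,x10), (c,x11), (c,x12)}
These 21 distinct sets form the basis B.
Close under arbitrary unions to get τ_{X×Y}; counting gives |τ_{X×Y}| = 70.
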